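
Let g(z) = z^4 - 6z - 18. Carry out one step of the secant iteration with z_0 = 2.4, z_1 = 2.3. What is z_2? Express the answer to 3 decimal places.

g(2.4) = 0.77760, g(2.3) = -3.81590
z_2 = 2.30000 − (-3.81590)·(2.30000 − 2.40000) / (-3.81590 − 0.77760) = 2.30000 − (0.38159)/(-4.59350) = 2.38307

2.383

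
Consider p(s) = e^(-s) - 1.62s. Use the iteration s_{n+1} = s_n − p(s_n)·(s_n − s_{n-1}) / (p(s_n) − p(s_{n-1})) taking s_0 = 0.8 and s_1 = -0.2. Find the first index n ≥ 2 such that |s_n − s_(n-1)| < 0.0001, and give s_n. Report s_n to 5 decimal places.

n = 5, s_n = 0.40976

p(0.8) = -0.8466710, p(-0.2) = 1.5454028
s_2 = -0.2000000 − 1.5454028·(-1.0000000)/(2.3920738) = 0.4460515;  |Δ| = 0.6460515
p(0.4460515) = -0.0824525
s_3 = 0.4460515 − (-0.0824525)·(0.6460515)/(-1.6278553) = 0.4133283;  |Δ| = 0.0327232
p(0.4133283) = -0.0081467
s_4 = 0.4133283 − (-0.0081467)·(-0.0327232)/(0.0743058) = 0.4097406;  |Δ| = 0.0035877
p(0.4097406) = 0.0000427
s_5 = 0.4097406 − 0.0000427·(-0.0035877)/(0.0081894) = 0.4097593;  |Δ| = 0.0000187
|s_5 − s_4| = 0.0000187 < 0.0001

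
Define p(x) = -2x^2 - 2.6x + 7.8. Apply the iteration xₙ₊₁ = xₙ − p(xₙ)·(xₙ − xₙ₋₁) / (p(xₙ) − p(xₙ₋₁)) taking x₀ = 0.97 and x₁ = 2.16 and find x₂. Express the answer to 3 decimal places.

p(0.97) = 3.39620, p(2.16) = -7.14720
x₂ = 2.16000 − (-7.14720)·(2.16000 − 0.97000) / (-7.14720 − 3.39620) = 2.16000 − (-8.50517)/(-10.54340) = 1.35332

1.353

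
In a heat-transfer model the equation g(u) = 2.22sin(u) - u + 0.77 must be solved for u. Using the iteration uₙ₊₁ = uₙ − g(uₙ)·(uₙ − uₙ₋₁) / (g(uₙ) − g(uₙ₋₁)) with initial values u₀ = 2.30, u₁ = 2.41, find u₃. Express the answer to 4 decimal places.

g(2.30) = 0.125466, g(2.41) = -0.156917
u₂ = 2.410000 − (-0.156917)·(2.410000 − 2.300000) / (-0.156917 − 0.125466) = 2.410000 − (-0.017261)/(-0.282382) = 2.348874
g(2.348874) = 0.002352
u₃ = 2.348874 − 0.002352·(2.348874 − 2.410000) / (0.002352 − (-0.156917)) = 2.348874 − (-0.000144)/(0.159268) = 2.349777

2.3498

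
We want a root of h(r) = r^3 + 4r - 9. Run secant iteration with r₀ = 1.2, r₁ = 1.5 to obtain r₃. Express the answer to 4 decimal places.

1.4645

h(1.2) = -2.472000, h(1.5) = 0.375000
r₂ = 1.500000 − 0.375000·(1.500000 − 1.200000) / (0.375000 − (-2.472000)) = 1.500000 − (0.112500)/(2.847000) = 1.460485
h(1.460485) = -0.042824
r₃ = 1.460485 − (-0.042824)·(1.460485 − 1.500000) / (-0.042824 − 0.375000) = 1.460485 − (0.001692)/(-0.417824) = 1.464535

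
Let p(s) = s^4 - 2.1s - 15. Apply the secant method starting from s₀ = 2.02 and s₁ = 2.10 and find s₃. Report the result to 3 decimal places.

2.099

p(2.02) = -2.59234, p(2.10) = 0.03810
s₂ = 2.10000 − 0.03810·(2.10000 − 2.02000) / (0.03810 − (-2.59234)) = 2.10000 − (0.00305)/(2.63044) = 2.09884
p(2.09884) = -0.00236
s₃ = 2.09884 − (-0.00236)·(2.09884 − 2.10000) / (-0.00236 − 0.03810) = 2.09884 − (0.00000)/(-0.04046) = 2.09891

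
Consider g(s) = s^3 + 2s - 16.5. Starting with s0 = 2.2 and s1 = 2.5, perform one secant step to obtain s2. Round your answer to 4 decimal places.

2.2781

g(2.2) = -1.452000, g(2.5) = 4.125000
s2 = 2.500000 − 4.125000·(2.500000 − 2.200000) / (4.125000 − (-1.452000)) = 2.500000 − (1.237500)/(5.577000) = 2.278107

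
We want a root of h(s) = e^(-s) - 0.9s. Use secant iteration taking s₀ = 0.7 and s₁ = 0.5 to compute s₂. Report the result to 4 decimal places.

0.6080

h(0.7) = -0.133415, h(0.5) = 0.156531
s₂ = 0.500000 − 0.156531·(0.500000 − 0.700000) / (0.156531 − (-0.133415)) = 0.500000 − (-0.031306)/(0.289945) = 0.607973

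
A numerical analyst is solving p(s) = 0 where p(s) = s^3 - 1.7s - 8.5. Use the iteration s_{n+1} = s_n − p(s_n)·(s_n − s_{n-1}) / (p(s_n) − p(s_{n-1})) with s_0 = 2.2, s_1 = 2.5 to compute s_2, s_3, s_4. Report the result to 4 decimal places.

p(2.2) = -1.592000, p(2.5) = 2.875000
s_2 = 2.500000 − 2.875000·(2.500000 − 2.200000) / (2.875000 − (-1.592000)) = 2.500000 − (0.862500)/(4.467000) = 2.306917
p(2.306917) = -0.144650
s_3 = 2.306917 − (-0.144650)·(2.306917 − 2.500000) / (-0.144650 − 2.875000) = 2.306917 − (0.027929)/(-3.019650) = 2.316167
p(2.316167) = -0.012111
s_4 = 2.316167 − (-0.012111)·(2.316167 − 2.306917) / (-0.012111 − (-0.144650)) = 2.316167 − (-0.000112)/(0.132539) = 2.317012

2.3069, 2.3162, 2.3170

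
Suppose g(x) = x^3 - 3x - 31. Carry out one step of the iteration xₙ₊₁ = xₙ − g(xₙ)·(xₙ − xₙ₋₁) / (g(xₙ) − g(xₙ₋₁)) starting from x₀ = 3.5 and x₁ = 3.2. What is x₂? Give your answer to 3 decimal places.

3.455

g(3.5) = 1.37500, g(3.2) = -7.83200
x₂ = 3.20000 − (-7.83200)·(3.20000 − 3.50000) / (-7.83200 − 1.37500) = 3.20000 − (2.34960)/(-9.20700) = 3.45520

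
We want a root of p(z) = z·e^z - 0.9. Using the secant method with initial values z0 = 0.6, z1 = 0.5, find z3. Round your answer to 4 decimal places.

0.5299

p(0.6) = 0.193271, p(0.5) = -0.075639
z2 = 0.500000 − (-0.075639)·(0.500000 − 0.600000) / (-0.075639 − 0.193271) = 0.500000 − (0.007564)/(-0.268911) = 0.528128
p(0.528128) = -0.004424
z3 = 0.528128 − (-0.004424)·(0.528128 − 0.500000) / (-0.004424 − (-0.075639)) = 0.528128 − (-0.000124)/(0.071215) = 0.529876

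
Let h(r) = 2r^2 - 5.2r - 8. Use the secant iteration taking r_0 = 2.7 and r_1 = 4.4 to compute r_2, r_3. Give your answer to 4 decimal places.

3.5289, 3.6644

h(2.7) = -7.460000, h(4.4) = 7.840000
r_2 = 4.400000 − 7.840000·(4.400000 − 2.700000) / (7.840000 − (-7.460000)) = 4.400000 − (13.328000)/(15.300000) = 3.528889
h(3.528889) = -1.444109
r_3 = 3.528889 − (-1.444109)·(3.528889 − 4.400000) / (-1.444109 − 7.840000) = 3.528889 − (1.257979)/(-9.284109) = 3.664387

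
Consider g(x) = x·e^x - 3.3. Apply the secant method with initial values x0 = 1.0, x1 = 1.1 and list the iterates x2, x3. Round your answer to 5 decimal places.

g(1.0) = -0.5817182, g(1.1) = 0.0045826
x2 = 1.1000000 − 0.0045826·(1.1000000 − 1.0000000) / (0.0045826 − (-0.5817182)) = 1.1000000 − (0.0004583)/(0.5863008) = 1.0992184
g(1.0992184) = -0.0003456
x3 = 1.0992184 − (-0.0003456)·(1.0992184 − 1.1000000) / (-0.0003456 − 0.0045826) = 1.0992184 − (0.0000003)/(-0.0049282) = 1.0992732

1.09922, 1.09927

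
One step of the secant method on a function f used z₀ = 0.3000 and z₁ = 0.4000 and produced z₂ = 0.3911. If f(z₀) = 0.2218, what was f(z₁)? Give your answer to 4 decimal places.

The secant line through (0.3000, 0.2218) and (0.4000, f(z₁)) crosses zero at z₂ = 0.3911.
So (0.3000, 0.2218), (0.4000, f(z₁)), (0.3911, 0) are collinear:
f(z₁) = 0.2218 · (0.4000 − 0.3911) / (0.3000 − 0.3911) = 0.2218 · (0.008900)/(-0.091100) = -0.021669

-0.0217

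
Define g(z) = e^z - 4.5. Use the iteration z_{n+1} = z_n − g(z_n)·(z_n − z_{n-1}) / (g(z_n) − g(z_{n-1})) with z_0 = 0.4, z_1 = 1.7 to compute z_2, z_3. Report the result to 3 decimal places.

g(0.4) = -3.00818, g(1.7) = 0.97395
z_2 = 1.70000 − 0.97395·(1.70000 − 0.40000) / (0.97395 − (-3.00818)) = 1.70000 − (1.26613)/(3.98212) = 1.38205
g(1.38205) = -0.51696
z_3 = 1.38205 − (-0.51696)·(1.38205 − 1.70000) / (-0.51696 − 0.97395) = 1.38205 − (0.16437)/(-1.49090) = 1.49229

1.382, 1.492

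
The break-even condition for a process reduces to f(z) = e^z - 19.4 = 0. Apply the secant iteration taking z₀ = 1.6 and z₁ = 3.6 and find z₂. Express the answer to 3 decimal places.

f(1.6) = -14.44697, f(3.6) = 17.19823
z₂ = 3.60000 − 17.19823·(3.60000 − 1.60000) / (17.19823 − (-14.44697)) = 3.60000 − (34.39647)/(31.64520) = 2.51306

2.513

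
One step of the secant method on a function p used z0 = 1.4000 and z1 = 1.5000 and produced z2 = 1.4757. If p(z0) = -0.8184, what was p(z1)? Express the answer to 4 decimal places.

0.2627

The secant line through (1.4000, -0.8184) and (1.5000, p(z1)) crosses zero at z2 = 1.4757.
So (1.4000, -0.8184), (1.5000, p(z1)), (1.4757, 0) are collinear:
p(z1) = -0.8184 · (1.5000 − 1.4757) / (1.4000 − 1.4757) = -0.8184 · (0.024300)/(-0.075700) = 0.262710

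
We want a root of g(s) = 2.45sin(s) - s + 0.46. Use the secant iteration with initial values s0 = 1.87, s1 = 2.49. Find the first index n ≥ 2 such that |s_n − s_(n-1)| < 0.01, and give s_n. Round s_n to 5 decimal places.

g(1.87) = 0.9311502, g(2.49) = -0.5441889
s2 = 2.4900000 − (-0.5441889)·(0.6200000)/(-1.4753391) = 2.2613088;  |Δ| = 0.2286912
g(2.2613088) = 0.0874445
s3 = 2.2613088 − 0.0874445·(-0.2286912)/(0.6316334) = 2.2929692;  |Δ| = 0.0316604
g(2.2929692) = 0.0054402
s4 = 2.2929692 − 0.0054402·(0.0316604)/(-0.0820044) = 2.2950696;  |Δ| = 0.0021003
|s4 − s3| = 0.0021003 < 0.01

n = 4, s_n = 2.29507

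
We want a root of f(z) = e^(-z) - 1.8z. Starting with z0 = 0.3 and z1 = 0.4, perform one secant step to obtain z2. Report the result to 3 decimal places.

0.380

f(0.3) = 0.20082, f(0.4) = -0.04968
z2 = 0.40000 − (-0.04968)·(0.40000 − 0.30000) / (-0.04968 − 0.20082) = 0.40000 − (-0.00497)/(-0.25050) = 0.38017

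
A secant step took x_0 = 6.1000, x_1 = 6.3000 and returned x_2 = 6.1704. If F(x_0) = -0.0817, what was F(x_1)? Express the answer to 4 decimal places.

The secant line through (6.1000, -0.0817) and (6.3000, F(x_1)) crosses zero at x_2 = 6.1704.
So (6.1000, -0.0817), (6.3000, F(x_1)), (6.1704, 0) are collinear:
F(x_1) = -0.0817 · (6.3000 − 6.1704) / (6.1000 − 6.1704) = -0.0817 · (0.129600)/(-0.070400) = 0.150402

0.1504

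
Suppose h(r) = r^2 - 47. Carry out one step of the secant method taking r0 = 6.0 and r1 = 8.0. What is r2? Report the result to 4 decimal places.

h(6.0) = -11.000000, h(8.0) = 17.000000
r2 = 8.000000 − 17.000000·(8.000000 − 6.000000) / (17.000000 − (-11.000000)) = 8.000000 − (34.000000)/(28.000000) = 6.785714

6.7857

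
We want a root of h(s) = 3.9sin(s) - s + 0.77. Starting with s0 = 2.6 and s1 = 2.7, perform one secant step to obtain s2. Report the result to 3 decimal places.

h(2.6) = 0.18046, h(2.7) = -0.26322
s2 = 2.70000 − (-0.26322)·(2.70000 − 2.60000) / (-0.26322 − 0.18046) = 2.70000 − (-0.02632)/(-0.44367) = 2.64067

2.641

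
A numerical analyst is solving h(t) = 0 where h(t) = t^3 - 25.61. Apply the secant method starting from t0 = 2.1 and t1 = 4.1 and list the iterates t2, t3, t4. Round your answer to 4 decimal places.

2.6481, 2.8511, 2.9584

h(2.1) = -16.349000, h(4.1) = 43.311000
t2 = 4.100000 − 43.311000·(4.100000 − 2.100000) / (43.311000 − (-16.349000)) = 4.100000 − (86.622000)/(59.660000) = 2.648072
h(2.648072) = -7.040955
t3 = 2.648072 − (-7.040955)·(2.648072 − 4.100000) / (-7.040955 − 43.311000) = 2.648072 − (10.222957)/(-50.351955) = 2.851102
h(2.851102) = -2.434002
t4 = 2.851102 − (-2.434002)·(2.851102 − 2.648072) / (-2.434002 − (-7.040955)) = 2.851102 − (-0.494175)/(4.606953) = 2.958370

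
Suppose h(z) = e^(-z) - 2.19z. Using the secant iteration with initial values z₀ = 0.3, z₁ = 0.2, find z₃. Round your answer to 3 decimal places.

h(0.3) = 0.08382, h(0.2) = 0.38073
z₂ = 0.20000 − 0.38073·(0.20000 − 0.30000) / (0.38073 − 0.08382) = 0.20000 − (-0.03807)/(0.29691) = 0.32823
h(0.32823) = 0.00137
z₃ = 0.32823 − 0.00137·(0.32823 − 0.20000) / (0.00137 − 0.38073) = 0.32823 − (0.00018)/(-0.37936) = 0.32869

0.329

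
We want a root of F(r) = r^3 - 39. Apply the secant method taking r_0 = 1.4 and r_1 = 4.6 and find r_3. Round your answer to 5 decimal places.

3.14671

F(1.4) = -36.2560000, F(4.6) = 58.3360000
r_2 = 4.6000000 − 58.3360000·(4.6000000 − 1.4000000) / (58.3360000 − (-36.2560000)) = 4.6000000 − (186.6752000)/(94.5920000) = 2.6265223
F(2.6265223) = -20.8806218
r_3 = 2.6265223 − (-20.8806218)·(2.6265223 − 4.6000000) / (-20.8806218 − 58.3360000) = 2.6265223 − (41.2074408)/(-79.2166218) = 3.1467091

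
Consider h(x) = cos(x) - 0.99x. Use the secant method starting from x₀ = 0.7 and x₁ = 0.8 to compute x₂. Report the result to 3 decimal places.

0.743

h(0.7) = 0.07184, h(0.8) = -0.09529
x₂ = 0.80000 − (-0.09529)·(0.80000 − 0.70000) / (-0.09529 − 0.07184) = 0.80000 − (-0.00953)/(-0.16714) = 0.74298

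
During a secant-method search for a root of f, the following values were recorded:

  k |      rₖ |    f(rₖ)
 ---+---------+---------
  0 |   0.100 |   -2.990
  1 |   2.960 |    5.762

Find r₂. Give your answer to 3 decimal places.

1.077

r₂ = 2.960 − 5.762·(2.960 − 0.100) / (5.762 − (-2.990))
   = 2.960 − (16.47932)/(8.75200) = 1.07708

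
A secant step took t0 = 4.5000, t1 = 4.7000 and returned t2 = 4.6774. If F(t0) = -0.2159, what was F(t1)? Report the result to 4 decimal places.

The secant line through (4.5000, -0.2159) and (4.7000, F(t1)) crosses zero at t2 = 4.6774.
So (4.5000, -0.2159), (4.7000, F(t1)), (4.6774, 0) are collinear:
F(t1) = -0.2159 · (4.7000 − 4.6774) / (4.5000 − 4.6774) = -0.2159 · (0.022600)/(-0.177400) = 0.027505

0.0275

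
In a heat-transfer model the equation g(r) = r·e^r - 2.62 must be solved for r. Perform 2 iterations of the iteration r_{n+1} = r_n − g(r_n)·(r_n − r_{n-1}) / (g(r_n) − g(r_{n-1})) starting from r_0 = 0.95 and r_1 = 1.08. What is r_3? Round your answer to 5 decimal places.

0.98151

g(0.95) = -0.1635758, g(1.08) = 0.5602539
r_2 = 1.0800000 − 0.5602539·(1.0800000 − 0.9500000) / (0.5602539 − (-0.1635758)) = 1.0800000 − (0.0728330)/(0.7238297) = 0.9793783
g(0.9793783) = -0.0121114
r_3 = 0.9793783 − (-0.0121114)·(0.9793783 − 1.0800000) / (-0.0121114 − 0.5602539) = 0.9793783 − (0.0012187)/(-0.5723653) = 0.9815074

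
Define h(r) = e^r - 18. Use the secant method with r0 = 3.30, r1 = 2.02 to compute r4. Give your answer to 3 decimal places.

h(3.30) = 9.11264, h(2.02) = -10.46168
r2 = 2.02000 − (-10.46168)·(2.02000 − 3.30000) / (-10.46168 − 9.11264) = 2.02000 − (13.39094)/(-19.57431) = 2.70411
h(2.70411) = -3.05902
r3 = 2.70411 − (-3.05902)·(2.70411 − 2.02000) / (-3.05902 − (-10.46168)) = 2.70411 − (-2.09270)/(7.40266) = 2.98680
h(2.98680) = 1.82222
r4 = 2.98680 − 1.82222·(2.98680 − 2.70411) / (1.82222 − (-3.05902)) = 2.98680 − (0.51513)/(4.88124) = 2.88127

2.881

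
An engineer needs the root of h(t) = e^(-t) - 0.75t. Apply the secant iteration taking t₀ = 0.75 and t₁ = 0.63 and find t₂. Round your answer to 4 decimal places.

h(0.75) = -0.090133, h(0.63) = 0.060092
t₂ = 0.630000 − 0.060092·(0.630000 − 0.750000) / (0.060092 − (-0.090133)) = 0.630000 − (-0.007211)/(0.150225) = 0.678001

0.6780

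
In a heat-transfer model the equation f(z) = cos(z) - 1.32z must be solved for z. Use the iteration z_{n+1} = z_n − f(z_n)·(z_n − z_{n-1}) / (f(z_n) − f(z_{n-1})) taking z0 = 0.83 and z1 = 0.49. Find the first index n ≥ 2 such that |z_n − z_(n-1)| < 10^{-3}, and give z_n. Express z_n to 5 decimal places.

f(0.83) = -0.4207242, f(0.49) = 0.2355329
z2 = 0.4900000 − 0.2355329·(-0.3400000)/(0.6562571) = 0.6120271;  |Δ| = 0.1220271
f(0.6120271) = 0.0106092
z3 = 0.6120271 − 0.0106092·(0.1220271)/(-0.2249236) = 0.6177829;  |Δ| = 0.0057558
f(0.6177829) = -0.0003088
z4 = 0.6177829 − (-0.0003088)·(0.0057558)/(-0.0109181) = 0.6176201;  |Δ| = 0.0001628
|z4 − z3| = 0.0001628 < 10^{-3}

n = 4, z_n = 0.61762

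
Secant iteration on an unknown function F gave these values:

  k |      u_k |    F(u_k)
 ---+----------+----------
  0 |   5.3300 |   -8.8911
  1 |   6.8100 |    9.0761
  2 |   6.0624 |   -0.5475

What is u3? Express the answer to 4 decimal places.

u3 = 6.0624 − (-0.5475)·(6.0624 − 6.8100) / (-0.5475 − 9.0761)
   = 6.0624 − (0.409311)/(-9.623600) = 6.104932

6.1049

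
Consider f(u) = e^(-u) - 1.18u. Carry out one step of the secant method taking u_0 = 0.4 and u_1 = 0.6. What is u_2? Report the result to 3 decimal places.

0.511

f(0.4) = 0.19832, f(0.6) = -0.15919
u_2 = 0.60000 − (-0.15919)·(0.60000 − 0.40000) / (-0.15919 − 0.19832) = 0.60000 − (-0.03184)/(-0.35751) = 0.51095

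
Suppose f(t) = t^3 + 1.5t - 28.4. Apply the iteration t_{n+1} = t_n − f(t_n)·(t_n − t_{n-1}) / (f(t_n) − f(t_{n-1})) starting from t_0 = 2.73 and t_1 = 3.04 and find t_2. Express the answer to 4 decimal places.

2.8794

f(2.73) = -3.958583, f(3.04) = 4.254464
t_2 = 3.040000 − 4.254464·(3.040000 − 2.730000) / (4.254464 − (-3.958583)) = 3.040000 − (1.318884)/(8.213047) = 2.879416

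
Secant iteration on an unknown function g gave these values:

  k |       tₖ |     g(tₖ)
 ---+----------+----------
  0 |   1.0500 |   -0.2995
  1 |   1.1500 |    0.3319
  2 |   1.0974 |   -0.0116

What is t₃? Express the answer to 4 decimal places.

t₃ = 1.0974 − (-0.0116)·(1.0974 − 1.1500) / (-0.0116 − 0.3319)
   = 1.0974 − (0.000610)/(-0.343500) = 1.099176

1.0992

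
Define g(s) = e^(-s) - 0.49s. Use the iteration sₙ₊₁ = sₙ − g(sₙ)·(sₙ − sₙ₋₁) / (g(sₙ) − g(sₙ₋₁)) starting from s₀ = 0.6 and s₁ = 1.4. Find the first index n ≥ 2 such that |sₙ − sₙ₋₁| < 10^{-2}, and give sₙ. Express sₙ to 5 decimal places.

n = 4, sₙ = 0.86196

g(0.6) = 0.2548116, g(1.4) = -0.4394030
s₂ = 1.4000000 − (-0.4394030)·(0.8000000)/(-0.6942147) = 0.8936402;  |Δ| = 0.5063598
g(0.8936402) = -0.0287201
s₃ = 0.8936402 − (-0.0287201)·(-0.5063598)/(0.4106830) = 0.8582292;  |Δ| = 0.0354110
g(0.8582292) = 0.0033798
s₄ = 0.8582292 − 0.0033798·(-0.0354110)/(0.0320999) = 0.8619576;  |Δ| = 0.0037284
|s₄ − s₃| = 0.0037284 < 10^{-2}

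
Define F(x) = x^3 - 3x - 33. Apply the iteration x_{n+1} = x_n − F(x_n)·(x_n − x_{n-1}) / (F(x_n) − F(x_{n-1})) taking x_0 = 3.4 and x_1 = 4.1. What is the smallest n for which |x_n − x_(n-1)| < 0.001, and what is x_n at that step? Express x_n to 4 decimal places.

n = 5, x_n = 3.5184

F(3.4) = -3.896000, F(4.1) = 23.621000
x_2 = 4.100000 − 23.621000·(0.700000)/(27.517000) = 3.499110;  |Δ| = 0.600890
F(3.499110) = -0.655041
x_3 = 3.499110 − (-0.655041)·(-0.600890)/(-24.276041) = 3.515323;  |Δ| = 0.016214
F(3.515323) = -0.105363
x_4 = 3.515323 − (-0.105363)·(0.016214)/(0.549678) = 3.518431;  |Δ| = 0.003108
F(3.518431) = 0.000632
x_5 = 3.518431 − 0.000632·(0.003108)/(0.105996) = 3.518413;  |Δ| = 0.000019
|x_5 − x_4| = 0.000019 < 0.001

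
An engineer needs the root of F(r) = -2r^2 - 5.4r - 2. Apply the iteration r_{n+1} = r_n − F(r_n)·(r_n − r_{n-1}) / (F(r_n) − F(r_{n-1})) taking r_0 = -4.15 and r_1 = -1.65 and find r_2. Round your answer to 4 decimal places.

F(-4.15) = -14.035000, F(-1.65) = 1.465000
r_2 = -1.650000 − 1.465000·(-1.650000 − (-4.150000)) / (1.465000 − (-14.035000)) = -1.650000 − (3.662500)/(15.500000) = -1.886290

-1.8863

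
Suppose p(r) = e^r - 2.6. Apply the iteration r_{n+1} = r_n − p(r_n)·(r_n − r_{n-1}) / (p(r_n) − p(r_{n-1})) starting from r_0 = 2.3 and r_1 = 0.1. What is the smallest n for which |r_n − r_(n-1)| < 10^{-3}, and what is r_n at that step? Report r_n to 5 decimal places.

n = 7, r_n = 0.95551

p(2.3) = 7.3741825, p(0.1) = -1.4948291
r_2 = 0.1000000 − (-1.4948291)·(-2.2000000)/(-8.8690115) = 0.4707994;  |Δ| = 0.3707994
p(0.4707994) = -0.9987263
r_3 = 0.4707994 − (-0.9987263)·(0.3707994)/(0.4961028) = 1.2172719;  |Δ| = 0.7464725
p(1.2172719) = 0.7779597
r_4 = 1.2172719 − 0.7779597·(0.7464725)/(1.7766860) = 0.8904130;  |Δ| = 0.3268588
p(0.8904130) = -0.1638643
r_5 = 0.8904130 − (-0.1638643)·(-0.3268588)/(-0.9418240) = 0.9472820;  |Δ| = 0.0568689
p(0.9472820) = -0.0213089
r_6 = 0.9472820 − (-0.0213089)·(0.0568689)/(0.1425554) = 0.9557826;  |Δ| = 0.0085006
p(0.9557826) = 0.0007051
r_7 = 0.9557826 − 0.0007051·(0.0085006)/(0.0220140) = 0.9555103;  |Δ| = 0.0002723
|r_7 − r_6| = 0.0002723 < 10^{-3}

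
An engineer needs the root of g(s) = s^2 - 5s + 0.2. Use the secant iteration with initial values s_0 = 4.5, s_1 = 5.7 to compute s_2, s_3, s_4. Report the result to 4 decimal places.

g(4.5) = -2.050000, g(5.7) = 4.190000
s_2 = 5.700000 − 4.190000·(5.700000 − 4.500000) / (4.190000 − (-2.050000)) = 5.700000 − (5.028000)/(6.240000) = 4.894231
g(4.894231) = -0.317659
s_3 = 4.894231 − (-0.317659)·(4.894231 − 5.700000) / (-0.317659 − 4.190000) = 4.894231 − (0.255960)/(-4.507659) = 4.951014
g(4.951014) = -0.042530
s_4 = 4.951014 − (-0.042530)·(4.951014 − 4.894231) / (-0.042530 − (-0.317659)) = 4.951014 − (-0.002415)/(0.275129) = 4.959792

4.8942, 4.9510, 4.9598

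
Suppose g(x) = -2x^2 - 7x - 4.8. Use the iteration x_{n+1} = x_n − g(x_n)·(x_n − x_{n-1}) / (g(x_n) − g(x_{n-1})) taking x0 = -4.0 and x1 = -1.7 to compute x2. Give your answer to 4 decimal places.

g(-4.0) = -8.800000, g(-1.7) = 1.320000
x2 = -1.700000 − 1.320000·(-1.700000 − (-4.000000)) / (1.320000 − (-8.800000)) = -1.700000 − (3.036000)/(10.120000) = -2.000000

-2.0000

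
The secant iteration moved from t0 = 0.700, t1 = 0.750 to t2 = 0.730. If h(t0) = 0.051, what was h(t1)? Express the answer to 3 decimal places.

The secant line through (0.700, 0.051) and (0.750, h(t1)) crosses zero at t2 = 0.730.
So (0.700, 0.051), (0.750, h(t1)), (0.730, 0) are collinear:
h(t1) = 0.051 · (0.750 − 0.730) / (0.700 − 0.730) = 0.051 · (0.02000)/(-0.03000) = -0.03400

-0.034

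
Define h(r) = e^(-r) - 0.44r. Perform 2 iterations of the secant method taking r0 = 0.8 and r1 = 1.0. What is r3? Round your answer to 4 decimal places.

h(0.8) = 0.097329, h(1.0) = -0.072121
r2 = 1.000000 − (-0.072121)·(1.000000 − 0.800000) / (-0.072121 − 0.097329) = 1.000000 − (-0.014424)/(-0.169450) = 0.914877
h(0.914877) = -0.001980
r3 = 0.914877 − (-0.001980)·(0.914877 − 1.000000) / (-0.001980 − (-0.072121)) = 0.914877 − (0.000169)/(0.070141) = 0.912474

0.9125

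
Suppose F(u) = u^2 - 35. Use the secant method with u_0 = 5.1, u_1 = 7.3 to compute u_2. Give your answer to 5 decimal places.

5.82500

F(5.1) = -8.9900000, F(7.3) = 18.2900000
u_2 = 7.3000000 − 18.2900000·(7.3000000 − 5.1000000) / (18.2900000 − (-8.9900000)) = 7.3000000 − (40.2380000)/(27.2800000) = 5.8250000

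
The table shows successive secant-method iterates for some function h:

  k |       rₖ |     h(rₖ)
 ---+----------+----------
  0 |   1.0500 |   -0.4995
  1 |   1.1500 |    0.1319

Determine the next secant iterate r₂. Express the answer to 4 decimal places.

r₂ = 1.1500 − 0.1319·(1.1500 − 1.0500) / (0.1319 − (-0.4995))
   = 1.1500 − (0.013190)/(0.631400) = 1.129110

1.1291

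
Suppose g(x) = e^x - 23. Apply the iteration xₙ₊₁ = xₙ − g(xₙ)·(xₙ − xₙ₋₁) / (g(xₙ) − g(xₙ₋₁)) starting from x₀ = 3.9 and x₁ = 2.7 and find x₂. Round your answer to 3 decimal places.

2.982

g(3.9) = 26.40245, g(2.7) = -8.12027
x₂ = 2.70000 − (-8.12027)·(2.70000 − 3.90000) / (-8.12027 − 26.40245) = 2.70000 − (9.74432)/(-34.52272) = 2.98226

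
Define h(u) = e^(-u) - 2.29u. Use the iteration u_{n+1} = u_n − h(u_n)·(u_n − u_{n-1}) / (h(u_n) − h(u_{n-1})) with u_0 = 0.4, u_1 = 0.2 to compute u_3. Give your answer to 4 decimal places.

0.3178

h(0.4) = -0.245680, h(0.2) = 0.360731
u_2 = 0.200000 − 0.360731·(0.200000 − 0.400000) / (0.360731 − (-0.245680)) = 0.200000 − (-0.072146)/(0.606411) = 0.318972
h(0.318972) = -0.003551
u_3 = 0.318972 − (-0.003551)·(0.318972 − 0.200000) / (-0.003551 − 0.360731) = 0.318972 − (-0.000423)/(-0.364282) = 0.317813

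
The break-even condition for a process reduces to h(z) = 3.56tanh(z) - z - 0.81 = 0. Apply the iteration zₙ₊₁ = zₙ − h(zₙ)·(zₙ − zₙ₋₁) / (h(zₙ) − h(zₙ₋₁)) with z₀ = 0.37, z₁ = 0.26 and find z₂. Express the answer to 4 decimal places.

h(0.37) = 0.080210, h(0.26) = -0.164708
z₂ = 0.260000 − (-0.164708)·(0.260000 − 0.370000) / (-0.164708 − 0.080210) = 0.260000 − (0.018118)/(-0.244918) = 0.333975

0.3340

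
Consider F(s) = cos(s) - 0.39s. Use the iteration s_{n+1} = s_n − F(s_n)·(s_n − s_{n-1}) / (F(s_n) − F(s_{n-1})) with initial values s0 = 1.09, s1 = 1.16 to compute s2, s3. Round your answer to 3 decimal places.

F(1.09) = 0.03739, F(1.16) = -0.05306
s2 = 1.16000 − (-0.05306)·(1.16000 − 1.09000) / (-0.05306 − 0.03739) = 1.16000 − (-0.00371)/(-0.09045) = 1.11893
F(1.11893) = 0.00026
s3 = 1.11893 − 0.00026·(1.11893 − 1.16000) / (0.00026 − (-0.05306)) = 1.11893 − (-0.00001)/(0.05332) = 1.11913

1.119, 1.119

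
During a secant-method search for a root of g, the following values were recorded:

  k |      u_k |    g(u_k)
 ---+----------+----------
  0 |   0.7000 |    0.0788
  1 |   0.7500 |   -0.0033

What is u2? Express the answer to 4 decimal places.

u2 = 0.7500 − (-0.0033)·(0.7500 − 0.7000) / (-0.0033 − 0.0788)
   = 0.7500 − (-0.000165)/(-0.082100) = 0.747990

0.7480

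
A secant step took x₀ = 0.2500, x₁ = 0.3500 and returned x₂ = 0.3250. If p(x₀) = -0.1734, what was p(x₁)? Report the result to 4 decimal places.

The secant line through (0.2500, -0.1734) and (0.3500, p(x₁)) crosses zero at x₂ = 0.3250.
So (0.2500, -0.1734), (0.3500, p(x₁)), (0.3250, 0) are collinear:
p(x₁) = -0.1734 · (0.3500 − 0.3250) / (0.2500 − 0.3250) = -0.1734 · (0.025000)/(-0.075000) = 0.057800

0.0578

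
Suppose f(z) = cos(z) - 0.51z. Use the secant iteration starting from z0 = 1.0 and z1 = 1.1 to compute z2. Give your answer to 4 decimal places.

1.0220

f(1.0) = 0.030302, f(1.1) = -0.107404
z2 = 1.100000 − (-0.107404)·(1.100000 − 1.000000) / (-0.107404 − 0.030302) = 1.100000 − (-0.010740)/(-0.137706) = 1.022005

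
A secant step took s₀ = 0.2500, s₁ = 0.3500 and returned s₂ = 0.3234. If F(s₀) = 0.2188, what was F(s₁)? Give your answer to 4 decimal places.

The secant line through (0.2500, 0.2188) and (0.3500, F(s₁)) crosses zero at s₂ = 0.3234.
So (0.2500, 0.2188), (0.3500, F(s₁)), (0.3234, 0) are collinear:
F(s₁) = 0.2188 · (0.3500 − 0.3234) / (0.2500 − 0.3234) = 0.2188 · (0.026600)/(-0.073400) = -0.079293

-0.0793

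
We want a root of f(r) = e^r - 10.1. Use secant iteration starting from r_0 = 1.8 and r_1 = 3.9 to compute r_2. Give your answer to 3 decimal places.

f(1.8) = -4.05035, f(3.9) = 39.30245
r_2 = 3.90000 − 39.30245·(3.90000 − 1.80000) / (39.30245 − (-4.05035)) = 3.90000 − (82.53514)/(43.35280) = 1.99620

1.996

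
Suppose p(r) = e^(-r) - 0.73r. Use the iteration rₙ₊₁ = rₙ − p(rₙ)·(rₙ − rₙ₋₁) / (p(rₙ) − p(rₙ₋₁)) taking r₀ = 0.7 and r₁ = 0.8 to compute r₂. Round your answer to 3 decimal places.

p(0.7) = -0.01441, p(0.8) = -0.13467
r₂ = 0.80000 − (-0.13467)·(0.80000 − 0.70000) / (-0.13467 − (-0.01441)) = 0.80000 − (-0.01347)/(-0.12026) = 0.68801

0.688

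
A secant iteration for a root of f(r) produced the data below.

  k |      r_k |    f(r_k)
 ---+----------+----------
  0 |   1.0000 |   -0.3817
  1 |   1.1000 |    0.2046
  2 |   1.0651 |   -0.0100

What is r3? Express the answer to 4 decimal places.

1.0667

r3 = 1.0651 − (-0.0100)·(1.0651 − 1.1000) / (-0.0100 − 0.2046)
   = 1.0651 − (0.000349)/(-0.214600) = 1.066726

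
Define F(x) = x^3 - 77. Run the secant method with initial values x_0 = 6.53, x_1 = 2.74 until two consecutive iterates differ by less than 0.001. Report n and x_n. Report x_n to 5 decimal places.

F(6.53) = 201.4450770, F(2.74) = -56.4291760
x_2 = 2.7400000 − (-56.4291760)·(-3.7900000)/(-257.8742530) = 3.5693444;  |Δ| = 0.8293444
F(3.5693444) = -31.5257677
x_3 = 3.5693444 − (-31.5257677)·(0.8293444)/(24.9034083) = 4.6192296;  |Δ| = 1.0498852
F(4.6192296) = 21.5618079
x_4 = 4.6192296 − 21.5618079·(1.0498852)/(53.0875755) = 4.1928131;  |Δ| = 0.4264166
F(4.1928131) = -3.2916829
x_5 = 4.1928131 − (-3.2916829)·(-0.4264166)/(-24.8534908) = 4.2492891;  |Δ| = 0.0564761
F(4.2492891) = -0.2728877
x_6 = 4.2492891 − (-0.2728877)·(0.0564761)/(3.0187952) = 4.2543944;  |Δ| = 0.0051052
F(4.2543944) = 0.0039916
x_7 = 4.2543944 − 0.0039916·(0.0051052)/(0.2768794) = 4.2543208;  |Δ| = 0.0000736
|x_7 − x_6| = 0.0000736 < 0.001

n = 7, x_n = 4.25432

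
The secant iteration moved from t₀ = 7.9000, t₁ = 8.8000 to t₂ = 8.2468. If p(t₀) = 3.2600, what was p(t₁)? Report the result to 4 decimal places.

-5.2002

The secant line through (7.9000, 3.2600) and (8.8000, p(t₁)) crosses zero at t₂ = 8.2468.
So (7.9000, 3.2600), (8.8000, p(t₁)), (8.2468, 0) are collinear:
p(t₁) = 3.2600 · (8.8000 − 8.2468) / (7.9000 − 8.2468) = 3.2600 · (0.553200)/(-0.346800) = -5.200208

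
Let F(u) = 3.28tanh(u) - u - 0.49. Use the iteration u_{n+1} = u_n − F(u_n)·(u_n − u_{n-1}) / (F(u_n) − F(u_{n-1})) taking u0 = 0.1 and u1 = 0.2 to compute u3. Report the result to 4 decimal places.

0.2199

F(0.1) = -0.263089, F(0.2) = -0.042609
u2 = 0.200000 − (-0.042609)·(0.200000 − 0.100000) / (-0.042609 − (-0.263089)) = 0.200000 − (-0.004261)/(0.220480) = 0.219326
F(0.219326) = -0.001255
u3 = 0.219326 − (-0.001255)·(0.219326 − 0.200000) / (-0.001255 − (-0.042609)) = 0.219326 − (-0.000024)/(0.041354) = 0.219912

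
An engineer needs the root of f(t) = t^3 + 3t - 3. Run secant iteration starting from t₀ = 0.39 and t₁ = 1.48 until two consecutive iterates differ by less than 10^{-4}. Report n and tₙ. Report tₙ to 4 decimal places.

n = 6, tₙ = 0.8177

f(0.39) = -1.770681, f(1.48) = 4.681792
t₂ = 1.480000 − 4.681792·(1.090000)/(6.452473) = 0.689117;  |Δ| = 0.790883
f(0.689117) = -0.605401
t₃ = 0.689117 − (-0.605401)·(-0.790883)/(-5.287193) = 0.779675;  |Δ| = 0.090559
f(0.779675) = -0.187014
t₄ = 0.779675 − (-0.187014)·(0.090559)/(0.418387) = 0.820154;  |Δ| = 0.040479
f(0.820154) = 0.012141
t₅ = 0.820154 − 0.012141·(0.040479)/(0.199155) = 0.817686;  |Δ| = 0.002468
f(0.817686) = -0.000227
t₆ = 0.817686 − (-0.000227)·(-0.002468)/(-0.012368) = 0.817732;  |Δ| = 0.000045
|t₆ − t₅| = 0.000045 < 10^{-4}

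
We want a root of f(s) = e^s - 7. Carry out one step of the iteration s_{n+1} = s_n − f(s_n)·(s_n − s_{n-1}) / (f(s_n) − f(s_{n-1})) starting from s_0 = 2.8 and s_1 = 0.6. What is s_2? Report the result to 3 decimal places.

f(2.8) = 9.44465, f(0.6) = -5.17788
s_2 = 0.60000 − (-5.17788)·(0.60000 − 2.80000) / (-5.17788 − 9.44465) = 0.60000 − (11.39134)/(-14.62253) = 1.37903

1.379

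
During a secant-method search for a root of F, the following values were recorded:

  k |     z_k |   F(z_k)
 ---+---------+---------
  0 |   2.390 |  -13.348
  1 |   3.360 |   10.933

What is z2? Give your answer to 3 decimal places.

2.923

z2 = 3.360 − 10.933·(3.360 − 2.390) / (10.933 − (-13.348))
   = 3.360 − (10.60501)/(24.28100) = 2.92324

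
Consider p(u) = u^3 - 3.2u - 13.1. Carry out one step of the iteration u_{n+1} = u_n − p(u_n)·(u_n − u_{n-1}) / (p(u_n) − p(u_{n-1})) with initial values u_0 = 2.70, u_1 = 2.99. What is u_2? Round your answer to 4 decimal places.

p(2.70) = -2.057000, p(2.99) = 4.062899
u_2 = 2.990000 − 4.062899·(2.990000 − 2.700000) / (4.062899 − (-2.057000)) = 2.990000 − (1.178241)/(6.119899) = 2.797474

2.7975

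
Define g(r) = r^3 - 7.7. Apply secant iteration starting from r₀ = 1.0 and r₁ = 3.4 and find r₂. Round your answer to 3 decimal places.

1.420

g(1.0) = -6.70000, g(3.4) = 31.60400
r₂ = 3.40000 − 31.60400·(3.40000 − 1.00000) / (31.60400 − (-6.70000)) = 3.40000 − (75.84960)/(38.30400) = 1.41980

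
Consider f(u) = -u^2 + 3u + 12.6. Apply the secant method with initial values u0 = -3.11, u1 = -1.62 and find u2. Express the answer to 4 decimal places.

f(-3.11) = -6.402100, f(-1.62) = 5.115600
u2 = -1.620000 − 5.115600·(-1.620000 − (-3.110000)) / (5.115600 − (-6.402100)) = -1.620000 − (7.622244)/(11.517700) = -2.281785

-2.2818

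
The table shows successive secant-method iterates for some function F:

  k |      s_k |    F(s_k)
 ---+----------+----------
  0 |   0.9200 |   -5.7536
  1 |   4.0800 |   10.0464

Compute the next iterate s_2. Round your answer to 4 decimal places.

s_2 = 4.0800 − 10.0464·(4.0800 − 0.9200) / (10.0464 − (-5.7536))
   = 4.0800 − (31.746624)/(15.800000) = 2.070720

2.0707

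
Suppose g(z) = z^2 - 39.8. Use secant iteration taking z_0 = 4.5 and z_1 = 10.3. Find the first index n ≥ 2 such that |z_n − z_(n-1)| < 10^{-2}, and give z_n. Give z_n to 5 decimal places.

g(4.5) = -19.5500000, g(10.3) = 66.2900000
z_2 = 10.3000000 − 66.2900000·(5.8000000)/(85.8400000) = 5.8209459;  |Δ| = 4.4790541
g(5.8209459) = -5.9165883
z_3 = 5.8209459 − (-5.9165883)·(-4.4790541)/(-72.2065883) = 6.1879584;  |Δ| = 0.3670125
g(6.1879584) = -1.5091706
z_4 = 6.1879584 − (-1.5091706)·(0.3670125)/(4.4074177) = 6.3136294;  |Δ| = 0.1256710
g(6.3136294) = 0.0619160
z_5 = 6.3136294 − 0.0619160·(0.1256710)/(1.5710866) = 6.3086767;  |Δ| = 0.0049527
|z_5 − z_4| = 0.0049527 < 10^{-2}

n = 5, z_n = 6.30868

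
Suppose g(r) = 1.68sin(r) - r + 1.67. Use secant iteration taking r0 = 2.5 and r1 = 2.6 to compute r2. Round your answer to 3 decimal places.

2.573

g(2.5) = 0.17543, g(2.6) = -0.06396
r2 = 2.60000 − (-0.06396)·(2.60000 − 2.50000) / (-0.06396 − 0.17543) = 2.60000 − (-0.00640)/(-0.23939) = 2.57328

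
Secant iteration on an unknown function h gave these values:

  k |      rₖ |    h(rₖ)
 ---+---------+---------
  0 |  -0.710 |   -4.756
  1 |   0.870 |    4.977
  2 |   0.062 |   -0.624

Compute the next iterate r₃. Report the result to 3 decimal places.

0.152

r₃ = 0.062 − (-0.624)·(0.062 − 0.870) / (-0.624 − 4.977)
   = 0.062 − (0.50419)/(-5.60100) = 0.15202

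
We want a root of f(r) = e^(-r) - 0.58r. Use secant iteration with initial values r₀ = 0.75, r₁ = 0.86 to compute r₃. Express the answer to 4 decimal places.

f(0.75) = 0.037367, f(0.86) = -0.075638
r₂ = 0.860000 − (-0.075638)·(0.860000 − 0.750000) / (-0.075638 − 0.037367) = 0.860000 − (-0.008320)/(-0.113004) = 0.786373
f(0.786373) = -0.000603
r₃ = 0.786373 − (-0.000603)·(0.786373 − 0.860000) / (-0.000603 − (-0.075638)) = 0.786373 − (0.000044)/(0.075035) = 0.785782

0.7858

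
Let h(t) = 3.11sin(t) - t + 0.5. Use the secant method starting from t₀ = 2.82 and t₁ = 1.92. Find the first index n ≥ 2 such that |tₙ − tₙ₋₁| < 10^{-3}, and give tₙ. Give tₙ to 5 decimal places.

h(2.82) = -1.3369975, h(1.92) = 1.5022974
t₂ = 1.9200000 − 1.5022974·(-0.9000000)/(2.8392950) = 2.3961984;  |Δ| = 0.4761984
h(2.3961984) = 0.2131951
t₃ = 2.3961984 − 0.2131951·(0.4761984)/(-1.2891023) = 2.4749533;  |Δ| = 0.0787549
h(2.4749533) = -0.0518901
t₄ = 2.4749533 − (-0.0518901)·(0.0787549)/(-0.2650852) = 2.4595372;  |Δ| = 0.0154162
h(2.4595372) = 0.0009757
t₅ = 2.4595372 − 0.0009757·(-0.0154162)/(0.0528658) = 2.4598217;  |Δ| = 0.0002845
|t₅ − t₄| = 0.0002845 < 10^{-3}

n = 5, tₙ = 2.45982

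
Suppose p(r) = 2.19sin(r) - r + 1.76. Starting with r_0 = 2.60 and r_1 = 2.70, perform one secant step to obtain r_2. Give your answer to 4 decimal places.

2.6986

p(2.60) = 0.288948, p(2.70) = -0.004038
r_2 = 2.700000 − (-0.004038)·(2.700000 − 2.600000) / (-0.004038 − 0.288948) = 2.700000 − (-0.000404)/(-0.292986) = 2.698622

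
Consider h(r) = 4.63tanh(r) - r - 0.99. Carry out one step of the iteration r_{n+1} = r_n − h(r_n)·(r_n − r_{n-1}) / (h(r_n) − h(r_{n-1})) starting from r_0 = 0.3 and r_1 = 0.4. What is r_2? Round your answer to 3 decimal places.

h(0.3) = 0.05878, h(0.4) = 0.36916
r_2 = 0.40000 − 0.36916·(0.40000 − 0.30000) / (0.36916 − 0.05878) = 0.40000 − (0.03692)/(0.31039) = 0.28106

0.281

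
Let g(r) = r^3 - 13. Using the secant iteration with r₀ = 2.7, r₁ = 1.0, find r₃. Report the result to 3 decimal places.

g(2.7) = 6.68300, g(1.0) = -12.00000
r₂ = 1.00000 − (-12.00000)·(1.00000 − 2.70000) / (-12.00000 − 6.68300) = 1.00000 − (20.40000)/(-18.68300) = 2.09190
g(2.09190) = -3.84573
r₃ = 2.09190 − (-3.84573)·(2.09190 − 1.00000) / (-3.84573 − (-12.00000)) = 2.09190 − (-4.19916)/(8.15427) = 2.60687

2.607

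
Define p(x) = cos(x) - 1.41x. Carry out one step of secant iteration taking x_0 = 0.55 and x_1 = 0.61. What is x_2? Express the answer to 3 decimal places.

p(0.55) = 0.07702, p(0.61) = -0.04045
x_2 = 0.61000 − (-0.04045)·(0.61000 − 0.55000) / (-0.04045 − 0.07702) = 0.61000 − (-0.00243)/(-0.11748) = 0.58934

0.589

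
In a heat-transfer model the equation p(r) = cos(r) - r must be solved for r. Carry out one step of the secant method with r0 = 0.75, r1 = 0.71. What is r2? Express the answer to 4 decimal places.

0.7390

p(0.75) = -0.018311, p(0.71) = 0.048362
r2 = 0.710000 − 0.048362·(0.710000 − 0.750000) / (0.048362 − (-0.018311)) = 0.710000 − (-0.001934)/(0.066673) = 0.739014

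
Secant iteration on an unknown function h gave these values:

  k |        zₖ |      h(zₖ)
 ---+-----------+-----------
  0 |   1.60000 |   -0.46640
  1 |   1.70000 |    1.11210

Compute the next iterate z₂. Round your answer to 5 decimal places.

1.62955

z₂ = 1.70000 − 1.11210·(1.70000 − 1.60000) / (1.11210 − (-0.46640))
   = 1.70000 − (0.1112100)/(1.5785000) = 1.6295470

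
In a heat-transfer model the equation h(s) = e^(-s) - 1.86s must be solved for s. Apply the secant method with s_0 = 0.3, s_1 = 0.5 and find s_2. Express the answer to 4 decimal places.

h(0.3) = 0.182818, h(0.5) = -0.323469
s_2 = 0.500000 − (-0.323469)·(0.500000 − 0.300000) / (-0.323469 − 0.182818) = 0.500000 − (-0.064694)/(-0.506288) = 0.372219

0.3722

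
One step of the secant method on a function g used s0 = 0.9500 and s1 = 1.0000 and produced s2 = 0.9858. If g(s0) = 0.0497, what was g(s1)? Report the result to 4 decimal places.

The secant line through (0.9500, 0.0497) and (1.0000, g(s1)) crosses zero at s2 = 0.9858.
So (0.9500, 0.0497), (1.0000, g(s1)), (0.9858, 0) are collinear:
g(s1) = 0.0497 · (1.0000 − 0.9858) / (0.9500 − 0.9858) = 0.0497 · (0.014200)/(-0.035800) = -0.019713

-0.0197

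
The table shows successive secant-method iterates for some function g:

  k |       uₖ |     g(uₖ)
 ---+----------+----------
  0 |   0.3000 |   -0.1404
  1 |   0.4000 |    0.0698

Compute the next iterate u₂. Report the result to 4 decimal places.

0.3668

u₂ = 0.4000 − 0.0698·(0.4000 − 0.3000) / (0.0698 − (-0.1404))
   = 0.4000 − (0.006980)/(0.210200) = 0.366794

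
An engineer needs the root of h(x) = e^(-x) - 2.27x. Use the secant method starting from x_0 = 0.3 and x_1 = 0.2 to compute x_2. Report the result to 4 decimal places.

h(0.3) = 0.059818, h(0.2) = 0.364731
x_2 = 0.200000 − 0.364731·(0.200000 − 0.300000) / (0.364731 − 0.059818) = 0.200000 − (-0.036473)/(0.304913) = 0.319618

0.3196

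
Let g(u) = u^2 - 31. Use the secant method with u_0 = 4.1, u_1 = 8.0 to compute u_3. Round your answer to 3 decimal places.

g(4.1) = -14.19000, g(8.0) = 33.00000
u_2 = 8.00000 − 33.00000·(8.00000 − 4.10000) / (33.00000 − (-14.19000)) = 8.00000 − (128.70000)/(47.19000) = 5.27273
g(5.27273) = -3.19835
u_3 = 5.27273 − (-3.19835)·(5.27273 − 8.00000) / (-3.19835 − 33.00000) = 5.27273 − (8.72276)/(-36.19835) = 5.51370

5.514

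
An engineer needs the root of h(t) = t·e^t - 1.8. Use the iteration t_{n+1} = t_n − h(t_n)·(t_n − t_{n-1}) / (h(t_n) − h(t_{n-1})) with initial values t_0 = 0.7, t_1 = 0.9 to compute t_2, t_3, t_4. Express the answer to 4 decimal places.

0.7971, 0.8043, 0.8049

h(0.7) = -0.390373, h(0.9) = 0.413643
t_2 = 0.900000 − 0.413643·(0.900000 − 0.700000) / (0.413643 − (-0.390373)) = 0.900000 − (0.082729)/(0.804016) = 0.797106
h(0.797106) = -0.031135
t_3 = 0.797106 − (-0.031135)·(0.797106 − 0.900000) / (-0.031135 − 0.413643) = 0.797106 − (0.003204)/(-0.444778) = 0.804309
h(0.804309) = -0.002249
t_4 = 0.804309 − (-0.002249)·(0.804309 − 0.797106) / (-0.002249 − (-0.031135)) = 0.804309 − (-0.000016)/(0.028886) = 0.804869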